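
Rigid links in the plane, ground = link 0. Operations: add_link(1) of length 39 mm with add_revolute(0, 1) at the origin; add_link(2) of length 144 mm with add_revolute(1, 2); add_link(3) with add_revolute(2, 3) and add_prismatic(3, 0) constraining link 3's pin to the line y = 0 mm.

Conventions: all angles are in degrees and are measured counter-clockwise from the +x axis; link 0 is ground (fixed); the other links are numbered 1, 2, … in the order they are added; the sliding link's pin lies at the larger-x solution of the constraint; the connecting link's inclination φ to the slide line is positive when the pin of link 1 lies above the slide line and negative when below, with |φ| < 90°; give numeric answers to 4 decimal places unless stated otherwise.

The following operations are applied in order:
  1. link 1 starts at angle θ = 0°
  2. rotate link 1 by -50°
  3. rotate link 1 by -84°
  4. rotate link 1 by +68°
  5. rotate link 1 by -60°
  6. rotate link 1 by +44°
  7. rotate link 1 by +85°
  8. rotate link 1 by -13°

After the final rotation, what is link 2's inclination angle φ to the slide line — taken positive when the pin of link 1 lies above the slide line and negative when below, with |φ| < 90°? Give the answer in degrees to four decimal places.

geometry: r = 39 mm, L = 144 mm, e = 0 mm; θ starts at 0°
rotate link 1 by -50°: θ ← 0° -50° = -50°
rotate link 1 by -84°: θ ← -50° -84° = -134°
rotate link 1 by +68°: θ ← -134° +68° = -66°
rotate link 1 by -60°: θ ← -66° -60° = -126°
rotate link 1 by +44°: θ ← -126° +44° = -82°
rotate link 1 by +85°: θ ← -82° +85° = 3°
rotate link 1 by -13°: θ ← 3° -13° = -10°
h = r sin θ − e = -6.772279 − 0 = -6.772279
sin φ = h / L = -6.772279 / 144 = -0.04702971
φ = arcsin(-0.04702971) = -2.695598°

-2.6956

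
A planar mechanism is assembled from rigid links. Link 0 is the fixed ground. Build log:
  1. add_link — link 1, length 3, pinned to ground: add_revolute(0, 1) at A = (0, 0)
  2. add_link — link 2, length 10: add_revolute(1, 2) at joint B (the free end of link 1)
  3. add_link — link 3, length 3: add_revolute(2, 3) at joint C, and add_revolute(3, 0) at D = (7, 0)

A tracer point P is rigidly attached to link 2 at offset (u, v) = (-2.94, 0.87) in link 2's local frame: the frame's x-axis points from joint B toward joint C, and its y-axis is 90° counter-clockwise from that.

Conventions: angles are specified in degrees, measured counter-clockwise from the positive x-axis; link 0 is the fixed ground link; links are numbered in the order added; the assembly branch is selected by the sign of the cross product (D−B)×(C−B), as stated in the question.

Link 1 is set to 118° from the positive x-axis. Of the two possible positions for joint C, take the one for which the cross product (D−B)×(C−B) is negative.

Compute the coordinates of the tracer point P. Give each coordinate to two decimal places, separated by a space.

A=(0,0), D=(7.00,0)
B = A + 3.00·(cos118°, sin118°) = (-1.4084, 2.6488)
|BD| = 8.8158
circle(B,10.00) ∩ circle(D,3.00): a=9.5691, h=2.9039
  candidates: C₊=(8.5910,2.5433) cross=25.600; C₋=(6.8460,-2.9960) cross=-25.600
  branch - wants cross < 0 → take C=(6.8460,-2.9960) (cross=-25.600)
ex = (C−B)/|BC| = (0.8254,-0.5645); ey = (0.5645,0.8254)
P = B + -2.94·ex + 0.87·ey = (-3.3441,5.0266)

-3.34 5.03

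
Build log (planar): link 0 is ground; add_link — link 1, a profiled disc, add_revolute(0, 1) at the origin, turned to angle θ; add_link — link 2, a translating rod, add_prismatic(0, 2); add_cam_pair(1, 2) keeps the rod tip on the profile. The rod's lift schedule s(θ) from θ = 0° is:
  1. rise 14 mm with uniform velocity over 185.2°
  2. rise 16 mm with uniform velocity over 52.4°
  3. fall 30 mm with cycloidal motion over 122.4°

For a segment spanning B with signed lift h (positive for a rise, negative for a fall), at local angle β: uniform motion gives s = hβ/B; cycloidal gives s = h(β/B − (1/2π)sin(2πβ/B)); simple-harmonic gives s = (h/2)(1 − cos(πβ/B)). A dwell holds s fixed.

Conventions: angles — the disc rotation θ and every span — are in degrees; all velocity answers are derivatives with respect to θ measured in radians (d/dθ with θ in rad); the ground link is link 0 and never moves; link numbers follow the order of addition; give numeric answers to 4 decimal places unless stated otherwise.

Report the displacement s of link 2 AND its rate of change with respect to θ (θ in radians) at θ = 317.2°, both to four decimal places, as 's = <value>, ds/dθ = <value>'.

seg 1 [0°–185.2°] uniform, h=14: full span → s += 14 → s = 14.0000
seg 2 [185.2°–237.6°] uniform, h=16: full span → s += 16 → s = 30.0000
seg 3 [237.6°–360°] cycloidal, h=-30: θ=317.2° here. β=79.6, B=122.4. -30·(0.6503 − sin(2π·0.6503)/(2π)) = -23.3783 → s = 6.6217
velocity in seg [237.6°–360°] (cycloidal), θ in radians: β = 79.6° = 1.3893 rad, B = 122.4° = 2.1363 rad; ds/dθ = (h/B)(1 − cos(2πβ/B)) = ((-30)/2.1363)(1 − cos(2π·0.6503)) = -22.274055 mm/rad

s = 6.6217, ds/dθ = -22.2741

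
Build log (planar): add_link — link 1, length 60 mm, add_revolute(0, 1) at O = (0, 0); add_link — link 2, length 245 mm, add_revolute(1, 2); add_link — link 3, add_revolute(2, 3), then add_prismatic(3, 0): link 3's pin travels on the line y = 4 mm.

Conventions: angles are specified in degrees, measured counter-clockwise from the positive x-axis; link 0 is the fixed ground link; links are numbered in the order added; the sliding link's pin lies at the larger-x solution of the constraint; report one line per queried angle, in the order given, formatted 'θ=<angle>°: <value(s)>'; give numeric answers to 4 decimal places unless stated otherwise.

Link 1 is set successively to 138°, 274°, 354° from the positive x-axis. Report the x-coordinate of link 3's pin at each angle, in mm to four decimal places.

geometry: r = 60 mm, L = 245 mm, e = 4 mm
θ=138°: crank pin P = (r cos θ, r sin θ) = (-44.588690, 40.147836)
θ=138°: h = r sin θ − e = 40.147836 − 4 = 36.147836
θ=138°: x = r cos θ + √(L² − h²) = -44.588690 + 242.318662 = 197.729972
θ=274°: crank pin P = (r cos θ, r sin θ) = (4.185388, -59.853843)
θ=274°: h = r sin θ − e = -59.853843 − 4 = -63.853843
θ=274°: x = r cos θ + √(L² − h²) = 4.185388 + 236.532634 = 240.718022
θ=354°: crank pin P = (r cos θ, r sin θ) = (59.671314, -6.271708)
θ=354°: h = r sin θ − e = -6.271708 − 4 = -10.271708
θ=354°: x = r cos θ + √(L² − h²) = 59.671314 + 244.784583 = 304.455897

θ=138°: 197.7300
θ=274°: 240.7180
θ=354°: 304.4559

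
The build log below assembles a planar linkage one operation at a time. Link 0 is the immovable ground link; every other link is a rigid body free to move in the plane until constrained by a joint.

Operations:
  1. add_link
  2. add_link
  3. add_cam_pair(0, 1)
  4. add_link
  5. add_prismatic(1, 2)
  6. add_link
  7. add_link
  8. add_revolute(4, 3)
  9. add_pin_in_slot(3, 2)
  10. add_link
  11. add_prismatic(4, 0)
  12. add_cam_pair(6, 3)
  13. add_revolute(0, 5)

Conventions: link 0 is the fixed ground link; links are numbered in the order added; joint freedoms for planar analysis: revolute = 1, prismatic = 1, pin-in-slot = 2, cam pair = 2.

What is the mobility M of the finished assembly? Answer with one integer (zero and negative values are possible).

ground; <1,0,0>
#1 <2,0,0>
#2 <3,0,0>
C:0↔1 J2 <3,0,1>
#3 <4,0,1>
P:1↔2 J1 <4,1,1>
#4 <5,1,1>
#5 <6,1,1>
R:4↔3 J1 <6,2,1>
PS:3↔2 J2 <6,2,2>
#6 <7,2,2>
P:4↔0 J1 <7,3,2>
C:6↔3 J2 <7,3,3>
R:0↔5 J1 <7,4,3>
3×6 − 2×4 − 1×3 = 7

M = 7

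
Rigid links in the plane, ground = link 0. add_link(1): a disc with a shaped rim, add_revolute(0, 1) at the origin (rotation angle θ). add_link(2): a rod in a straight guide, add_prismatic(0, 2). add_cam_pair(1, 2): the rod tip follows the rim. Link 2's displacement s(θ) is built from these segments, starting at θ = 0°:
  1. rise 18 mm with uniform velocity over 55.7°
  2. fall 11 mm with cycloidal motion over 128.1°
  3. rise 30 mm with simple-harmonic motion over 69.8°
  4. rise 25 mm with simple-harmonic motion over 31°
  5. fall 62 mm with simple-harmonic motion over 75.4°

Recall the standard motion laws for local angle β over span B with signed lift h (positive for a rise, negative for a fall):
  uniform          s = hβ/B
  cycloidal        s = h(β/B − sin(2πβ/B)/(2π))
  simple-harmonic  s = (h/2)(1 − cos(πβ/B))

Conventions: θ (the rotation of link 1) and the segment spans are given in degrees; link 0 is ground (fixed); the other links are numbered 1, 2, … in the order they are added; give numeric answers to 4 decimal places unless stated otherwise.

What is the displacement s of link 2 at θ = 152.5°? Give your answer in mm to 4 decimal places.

segment 1 (0° to 55.7°, uniform, h = 18) is passed completely: s = 0.0000 + (18) = 18.0000
θ = 152.5° falls in segment 2 (55.7° to 183.8°, cycloidal, h = -11): β = 152.5 − 55.7 = 96.8°, B = 128.1°; Δs = -11·(0.7557 − sin(2π·0.7557)/(2π)) = -10.0619; s = 18.0000 − 10.0619 = 7.9381

7.9381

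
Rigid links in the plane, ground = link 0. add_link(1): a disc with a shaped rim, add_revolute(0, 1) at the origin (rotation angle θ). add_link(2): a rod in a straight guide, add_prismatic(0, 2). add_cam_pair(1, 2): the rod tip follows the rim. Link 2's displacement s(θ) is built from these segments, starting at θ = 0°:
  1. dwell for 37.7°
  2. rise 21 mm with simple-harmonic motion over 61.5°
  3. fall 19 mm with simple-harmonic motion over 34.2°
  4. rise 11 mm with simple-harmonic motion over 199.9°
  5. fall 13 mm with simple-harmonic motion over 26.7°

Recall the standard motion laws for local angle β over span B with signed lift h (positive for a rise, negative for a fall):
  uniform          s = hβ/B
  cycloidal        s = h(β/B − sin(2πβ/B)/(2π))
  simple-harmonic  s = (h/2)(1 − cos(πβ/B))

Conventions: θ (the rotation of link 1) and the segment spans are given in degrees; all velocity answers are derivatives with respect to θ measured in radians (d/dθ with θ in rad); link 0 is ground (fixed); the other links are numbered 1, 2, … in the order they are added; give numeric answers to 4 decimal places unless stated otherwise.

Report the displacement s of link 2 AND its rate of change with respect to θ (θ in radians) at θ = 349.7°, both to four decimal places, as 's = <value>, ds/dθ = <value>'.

segment 1 (0° to 37.7°, dwell): s unchanged at 0.0000
segment 2 (37.7° to 99.2°, simple-harmonic, h = 21) is passed completely: s = 0.0000 + (21) = 21.0000
segment 3 (99.2° to 133.4°, simple-harmonic, h = -19) is passed completely: s = 21.0000 + (-19) = 2.0000
segment 4 (133.4° to 333.3°, simple-harmonic, h = 11) is passed completely: s = 2.0000 + (11) = 13.0000
θ = 349.7° falls in segment 5 (333.3° to 360°, simple-harmonic, h = -13): β = 349.7 − 333.3 = 16.4°, B = 26.7°; Δs = -13/2·(1 − cos(π·0.6142)) = -8.7829; s = 13.0000 − 8.7829 = 4.2171
velocity in seg [333.3°–360°] (simple-harmonic), θ in radians: β = 16.4° = 0.2862 rad, B = 26.7° = 0.4660 rad; ds/dθ = (πh/(2B)) sin(πβ/B) = (π·(-13)/(2·0.4660)) sin(π·0.6142) = -41.028610 mm/rad

s = 4.2171, ds/dθ = -41.0286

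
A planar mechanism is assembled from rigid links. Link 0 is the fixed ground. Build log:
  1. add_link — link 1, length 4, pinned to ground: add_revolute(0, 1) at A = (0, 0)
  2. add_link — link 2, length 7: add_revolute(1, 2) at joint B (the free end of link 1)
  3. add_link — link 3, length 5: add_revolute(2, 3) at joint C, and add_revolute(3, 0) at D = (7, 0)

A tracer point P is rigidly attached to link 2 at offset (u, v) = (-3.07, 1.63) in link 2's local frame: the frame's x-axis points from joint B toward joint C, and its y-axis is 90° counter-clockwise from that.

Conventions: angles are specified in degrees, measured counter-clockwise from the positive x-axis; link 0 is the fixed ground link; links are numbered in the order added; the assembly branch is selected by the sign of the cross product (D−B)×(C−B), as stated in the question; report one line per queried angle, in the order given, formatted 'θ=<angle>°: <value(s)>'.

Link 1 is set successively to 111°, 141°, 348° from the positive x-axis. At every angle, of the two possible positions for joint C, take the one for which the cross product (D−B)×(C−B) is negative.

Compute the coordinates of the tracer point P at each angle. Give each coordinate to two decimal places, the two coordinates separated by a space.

A=(0,0), D=(7.00,0)
θ=111°: B = A + 4.00·(cos111°, sin111°) = (-1.4335, 3.7343)
θ=111°: |BD| = 9.2233
θ=111°: circle(B,7.00) ∩ circle(D,5.00): a=5.9127, h=3.7470
θ=111°:   candidates: C₊=(5.4900,4.7665) cross=34.560; C₋=(2.4558,-2.0858) cross=-34.560
θ=111°:   branch - wants cross < 0 → take C=(2.4558,-2.0858) (cross=-34.560)
θ=111°: ex = (C−B)/|BC| = (0.5556,-0.8314); ey = (0.8314,0.5556)
θ=111°: P = B + -3.07·ex + 1.63·ey = (-1.7840,7.1925)
θ=141°: B = A + 4.00·(cos141°, sin141°) = (-3.1086, 2.5173)
θ=141°: |BD| = 10.4173
θ=141°: circle(B,7.00) ∩ circle(D,5.00): a=6.3606, h=2.9228
θ=141°:   candidates: C₊=(3.7698,3.8165) cross=30.448; C₋=(2.3572,-1.8559) cross=-30.448
θ=141°:   branch - wants cross < 0 → take C=(2.3572,-1.8559) (cross=-30.448)
θ=141°: ex = (C−B)/|BC| = (0.7808,-0.6247); ey = (0.6247,0.7808)
θ=141°: P = B + -3.07·ex + 1.63·ey = (-4.4874,5.7080)
θ=348°: B = A + 4.00·(cos348°, sin348°) = (3.9126, -0.8316)
θ=348°: |BD| = 3.1975
θ=348°: circle(B,7.00) ∩ circle(D,5.00): a=5.3517, h=4.5121
θ=348°:   candidates: C₊=(7.9065,4.9171) cross=14.427; C₋=(10.2537,-3.7965) cross=-14.427
θ=348°:   branch - wants cross < 0 → take C=(10.2537,-3.7965) (cross=-14.427)
θ=348°: ex = (C−B)/|BC| = (0.9059,-0.4236); ey = (0.4236,0.9059)
θ=348°: P = B + -3.07·ex + 1.63·ey = (1.8220,1.9452)

θ=111°: -1.78 7.19
θ=141°: -4.49 5.71
θ=348°: 1.82 1.95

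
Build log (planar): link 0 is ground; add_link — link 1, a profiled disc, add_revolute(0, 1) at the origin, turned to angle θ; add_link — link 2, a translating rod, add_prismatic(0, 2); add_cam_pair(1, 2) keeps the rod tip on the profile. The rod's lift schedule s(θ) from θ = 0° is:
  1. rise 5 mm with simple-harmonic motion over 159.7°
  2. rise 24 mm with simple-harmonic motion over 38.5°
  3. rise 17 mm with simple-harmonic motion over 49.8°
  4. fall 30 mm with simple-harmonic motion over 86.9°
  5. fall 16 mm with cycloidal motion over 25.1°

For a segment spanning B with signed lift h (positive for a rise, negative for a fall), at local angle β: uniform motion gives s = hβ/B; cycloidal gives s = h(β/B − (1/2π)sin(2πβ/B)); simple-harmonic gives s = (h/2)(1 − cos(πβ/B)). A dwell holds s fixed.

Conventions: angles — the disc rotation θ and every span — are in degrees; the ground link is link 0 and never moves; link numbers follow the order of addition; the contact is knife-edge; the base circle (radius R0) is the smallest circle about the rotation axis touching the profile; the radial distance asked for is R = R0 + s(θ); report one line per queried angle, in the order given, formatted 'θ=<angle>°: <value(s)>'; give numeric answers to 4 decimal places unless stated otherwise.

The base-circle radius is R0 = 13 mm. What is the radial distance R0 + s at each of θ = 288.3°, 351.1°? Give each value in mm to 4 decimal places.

seg 1 [0°–159.7°] simple-harmonic, h=5: full span → s += 5 → s = 5.0000
seg 2 [159.7°–198.2°] simple-harmonic, h=24: full span → s += 24 → s = 29.0000
seg 3 [198.2°–248°] simple-harmonic, h=17: full span → s += 17 → s = 46.0000
seg 4 [248°–334.9°] simple-harmonic, h=-30: θ=288.3° here. β=40.3, B=86.9. -30/2·(1 − cos(π·0.4638)) = -13.2955 → s = 32.7045
seg 4 [248°–334.9°] simple-harmonic, h=-30: full span → s += -30 → s = 16.0000
seg 5 [334.9°–360°] cycloidal, h=-16: θ=351.1° here. β=16.2, B=25.1. -16·(0.6454 − sin(2π·0.6454)/(2π)) = -12.3429 → s = 3.6571
θ=288.3°: R = R0 + s = 13 + 32.7045 = 45.7045
θ=351.1°: R = R0 + s = 13 + 3.6571 = 16.6571

θ=288.3°: 45.7045
θ=351.1°: 16.6571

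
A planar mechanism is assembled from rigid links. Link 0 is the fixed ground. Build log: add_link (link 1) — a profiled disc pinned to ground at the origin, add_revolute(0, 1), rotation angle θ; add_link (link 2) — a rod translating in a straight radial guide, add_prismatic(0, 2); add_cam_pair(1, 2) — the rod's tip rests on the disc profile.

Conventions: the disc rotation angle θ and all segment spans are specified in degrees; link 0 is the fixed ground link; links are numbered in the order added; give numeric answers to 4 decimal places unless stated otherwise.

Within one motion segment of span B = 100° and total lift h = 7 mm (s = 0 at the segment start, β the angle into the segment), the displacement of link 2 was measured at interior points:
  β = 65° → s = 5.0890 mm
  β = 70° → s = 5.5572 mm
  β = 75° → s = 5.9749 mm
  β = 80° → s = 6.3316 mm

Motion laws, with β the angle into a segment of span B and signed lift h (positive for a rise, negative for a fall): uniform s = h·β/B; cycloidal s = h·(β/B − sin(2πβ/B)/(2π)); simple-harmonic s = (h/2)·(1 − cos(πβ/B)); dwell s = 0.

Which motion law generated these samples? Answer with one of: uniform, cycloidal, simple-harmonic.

candidates at β/B = r: uniform s = h·r (linear in β); cycloidal s = h·(r − sin(2πr)/(2π)); simple-harmonic s = (h/2)(1 − cos(πr))
β=65°: printed 5.0890 | uniform 4.5500, cycloidal 5.4513, simple-harmonic 5.0890
β=70°: printed 5.5572 | uniform 4.9000, cycloidal 5.9596, simple-harmonic 5.5572
β=75°: printed 5.9749 | uniform 5.2500, cycloidal 6.3641, simple-harmonic 5.9749
β=80°: printed 6.3316 | uniform 5.6000, cycloidal 6.6596, simple-harmonic 6.3316
only one law matches every sample → simple-harmonic

simple-harmonic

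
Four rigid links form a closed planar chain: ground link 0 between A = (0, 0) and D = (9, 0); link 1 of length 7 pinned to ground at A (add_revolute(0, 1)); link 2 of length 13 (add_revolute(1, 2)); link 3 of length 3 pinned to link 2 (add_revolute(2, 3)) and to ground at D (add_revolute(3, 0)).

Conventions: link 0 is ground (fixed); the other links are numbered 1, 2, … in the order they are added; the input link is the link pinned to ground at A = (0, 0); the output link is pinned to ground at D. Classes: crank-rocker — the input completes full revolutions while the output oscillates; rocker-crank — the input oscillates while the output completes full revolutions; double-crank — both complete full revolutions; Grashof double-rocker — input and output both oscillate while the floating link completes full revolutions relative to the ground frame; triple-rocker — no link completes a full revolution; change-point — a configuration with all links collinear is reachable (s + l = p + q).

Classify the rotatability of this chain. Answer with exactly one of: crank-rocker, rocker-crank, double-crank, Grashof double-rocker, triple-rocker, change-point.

lengths: ground=9, input=7, coupler=13, output=3
sorted: s=3 (shortest), l=13 (longest), p+q=16
s + l = 16 vs p + q = 16
s + l = p + q → change-point (collinear configuration reachable)

change-point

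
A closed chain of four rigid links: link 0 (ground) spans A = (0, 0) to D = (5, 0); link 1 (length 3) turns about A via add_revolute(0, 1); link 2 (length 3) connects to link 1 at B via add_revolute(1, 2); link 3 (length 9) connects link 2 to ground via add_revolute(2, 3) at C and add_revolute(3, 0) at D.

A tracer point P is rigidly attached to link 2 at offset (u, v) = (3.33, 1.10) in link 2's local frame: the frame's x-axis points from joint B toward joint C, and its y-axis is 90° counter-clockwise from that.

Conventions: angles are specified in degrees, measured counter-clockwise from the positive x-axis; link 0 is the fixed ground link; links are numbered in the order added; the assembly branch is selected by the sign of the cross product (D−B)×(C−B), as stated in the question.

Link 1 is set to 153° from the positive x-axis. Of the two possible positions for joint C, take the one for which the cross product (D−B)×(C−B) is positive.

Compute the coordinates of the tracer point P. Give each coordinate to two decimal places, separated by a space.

A=(0,0), D=(5.00,0)
B = A + 3.00·(cos153°, sin153°) = (-2.6730, 1.3620)
|BD| = 7.7930
circle(B,3.00) ∩ circle(D,9.00): a=-0.7231, h=2.9116
  candidates: C₊=(-2.8761,4.3551) cross=22.690; C₋=(-3.8938,-1.3784) cross=-22.690
  branch + wants cross > 0 → take C=(-2.8761,4.3551) (cross=22.690)
ex = (C−B)/|BC| = (-0.0677,0.9977); ey = (-0.9977,-0.0677)
P = B + 3.33·ex + 1.10·ey = (-3.9959,4.6099)

-4.00 4.61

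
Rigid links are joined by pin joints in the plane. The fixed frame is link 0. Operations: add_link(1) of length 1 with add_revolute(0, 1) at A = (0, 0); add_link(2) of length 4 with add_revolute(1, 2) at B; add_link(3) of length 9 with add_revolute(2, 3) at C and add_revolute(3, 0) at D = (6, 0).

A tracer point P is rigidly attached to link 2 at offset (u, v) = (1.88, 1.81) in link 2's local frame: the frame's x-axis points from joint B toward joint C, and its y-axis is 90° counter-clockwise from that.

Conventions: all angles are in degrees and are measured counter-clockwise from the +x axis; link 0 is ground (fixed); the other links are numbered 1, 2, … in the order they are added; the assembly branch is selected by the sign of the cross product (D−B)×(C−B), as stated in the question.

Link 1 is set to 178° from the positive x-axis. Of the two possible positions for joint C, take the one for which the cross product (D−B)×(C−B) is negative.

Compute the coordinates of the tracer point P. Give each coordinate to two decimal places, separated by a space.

A=(0,0), D=(6.00,0)
B = A + 1.00·(cos178°, sin178°) = (-0.9994, 0.0349)
|BD| = 6.9995
circle(B,4.00) ∩ circle(D,9.00): a=-1.1435, h=3.8331
  candidates: C₊=(-2.1237,3.8736) cross=26.830; C₋=(-2.1620,-3.7924) cross=-26.830
  branch - wants cross < 0 → take C=(-2.1620,-3.7924) (cross=-26.830)
ex = (C−B)/|BC| = (-0.2906,-0.9568); ey = (0.9568,-0.2906)
P = B + 1.88·ex + 1.81·ey = (0.1861,-2.2900)

0.19 -2.29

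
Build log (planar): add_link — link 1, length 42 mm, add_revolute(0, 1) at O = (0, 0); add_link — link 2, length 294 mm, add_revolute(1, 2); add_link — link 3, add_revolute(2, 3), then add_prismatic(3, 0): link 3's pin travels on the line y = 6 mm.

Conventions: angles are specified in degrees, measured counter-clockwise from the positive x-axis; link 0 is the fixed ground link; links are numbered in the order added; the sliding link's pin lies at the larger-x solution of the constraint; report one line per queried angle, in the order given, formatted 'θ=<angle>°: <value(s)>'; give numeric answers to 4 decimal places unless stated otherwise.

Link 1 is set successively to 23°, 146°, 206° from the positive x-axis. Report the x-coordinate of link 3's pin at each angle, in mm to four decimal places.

geometry: r = 42 mm, L = 294 mm, e = 6 mm
θ=23°: crank pin P = (r cos θ, r sin θ) = (38.661204, 16.410707)
θ=23°: h = r sin θ − e = 16.410707 − 6 = 10.410707
θ=23°: x = r cos θ + √(L² − h²) = 38.661204 + 293.815618 = 332.476821
θ=146°: crank pin P = (r cos θ, r sin θ) = (-34.819578, 23.486102)
θ=146°: h = r sin θ − e = 23.486102 − 6 = 17.486102
θ=146°: x = r cos θ + √(L² − h²) = -34.819578 + 293.479533 = 258.659955
θ=206°: crank pin P = (r cos θ, r sin θ) = (-37.749350, -18.411588)
θ=206°: h = r sin θ − e = -18.411588 − 6 = -24.411588
θ=206°: x = r cos θ + √(L² − h²) = -37.749350 + 292.984768 = 255.235418

θ=23°: 332.4768
θ=146°: 258.6600
θ=206°: 255.2354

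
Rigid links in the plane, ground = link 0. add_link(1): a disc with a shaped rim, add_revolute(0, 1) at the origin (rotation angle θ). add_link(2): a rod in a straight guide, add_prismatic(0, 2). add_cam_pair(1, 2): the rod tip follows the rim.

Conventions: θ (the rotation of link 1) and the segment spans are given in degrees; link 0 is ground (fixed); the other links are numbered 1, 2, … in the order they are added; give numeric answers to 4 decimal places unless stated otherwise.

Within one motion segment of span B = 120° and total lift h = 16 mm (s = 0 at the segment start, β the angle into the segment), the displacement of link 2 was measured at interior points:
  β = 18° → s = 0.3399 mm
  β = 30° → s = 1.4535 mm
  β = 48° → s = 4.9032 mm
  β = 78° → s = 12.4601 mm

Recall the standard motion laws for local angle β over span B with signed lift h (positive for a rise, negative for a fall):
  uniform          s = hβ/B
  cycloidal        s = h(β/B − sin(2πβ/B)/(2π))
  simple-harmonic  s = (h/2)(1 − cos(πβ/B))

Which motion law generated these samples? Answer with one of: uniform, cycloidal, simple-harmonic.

candidates at β/B = r: uniform s = h·r (linear in β); cycloidal s = h·(r − sin(2πr)/(2π)); simple-harmonic s = (h/2)(1 − cos(πr))
β=18°: printed 0.3399 | uniform 2.4000, cycloidal 0.3399, simple-harmonic 0.8719
β=30°: printed 1.4535 | uniform 4.0000, cycloidal 1.4535, simple-harmonic 2.3431
β=48°: printed 4.9032 | uniform 6.4000, cycloidal 4.9032, simple-harmonic 5.5279
β=78°: printed 12.4601 | uniform 10.4000, cycloidal 12.4601, simple-harmonic 11.6319
only one law matches every sample → cycloidal

cycloidal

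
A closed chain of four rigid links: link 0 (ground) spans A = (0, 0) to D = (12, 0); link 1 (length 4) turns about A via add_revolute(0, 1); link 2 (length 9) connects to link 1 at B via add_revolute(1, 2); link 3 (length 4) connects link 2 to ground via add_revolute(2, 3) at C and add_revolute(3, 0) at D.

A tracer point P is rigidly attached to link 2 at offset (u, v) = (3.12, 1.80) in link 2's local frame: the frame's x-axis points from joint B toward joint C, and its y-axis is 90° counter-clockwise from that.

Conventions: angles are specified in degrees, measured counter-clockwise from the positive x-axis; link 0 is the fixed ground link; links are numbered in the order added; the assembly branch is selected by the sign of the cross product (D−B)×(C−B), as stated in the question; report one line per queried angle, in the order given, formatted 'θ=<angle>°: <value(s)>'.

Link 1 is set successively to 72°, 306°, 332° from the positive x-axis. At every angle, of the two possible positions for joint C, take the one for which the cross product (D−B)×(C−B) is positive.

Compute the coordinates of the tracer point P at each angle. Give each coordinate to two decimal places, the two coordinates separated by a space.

A=(0,0), D=(12.00,0)
θ=72°: B = A + 4.00·(cos72°, sin72°) = (1.2361, 3.8042)
θ=72°: |BD| = 11.4164
θ=72°: circle(B,9.00) ∩ circle(D,4.00): a=8.5550, h=2.7950
θ=72°:   candidates: C₊=(10.2335,3.5888) cross=31.909; C₋=(8.3707,-1.6818) cross=-31.909
θ=72°:   branch + wants cross > 0 → take C=(10.2335,3.5888) (cross=31.909)
θ=72°: ex = (C−B)/|BC| = (0.9997,-0.0239); ey = (0.0239,0.9997)
θ=72°: P = B + 3.12·ex + 1.80·ey = (4.3983,5.5290)
θ=306°: B = A + 4.00·(cos306°, sin306°) = (2.3511, -3.2361)
θ=306°: |BD| = 10.1771
θ=306°: circle(B,9.00) ∩ circle(D,4.00): a=8.2820, h=3.5226
θ=306°:   candidates: C₊=(9.0832,2.7372) cross=35.850; C₋=(11.3234,-3.9424) cross=-35.850
θ=306°:   branch + wants cross > 0 → take C=(9.0832,2.7372) (cross=35.850)
θ=306°: ex = (C−B)/|BC| = (0.7480,0.6637); ey = (-0.6637,0.7480)
θ=306°: P = B + 3.12·ex + 1.80·ey = (3.4903,0.1811)
θ=332°: B = A + 4.00·(cos332°, sin332°) = (3.5318, -1.8779)
θ=332°: |BD| = 8.6739
θ=332°: circle(B,9.00) ∩ circle(D,4.00): a=8.0838, h=3.9562
θ=332°:   candidates: C₊=(10.5674,3.7346) cross=34.316; C₋=(12.2804,-3.9902) cross=-34.316
θ=332°:   branch + wants cross > 0 → take C=(10.5674,3.7346) (cross=34.316)
θ=332°: ex = (C−B)/|BC| = (0.7817,0.6236); ey = (-0.6236,0.7817)
θ=332°: P = B + 3.12·ex + 1.80·ey = (4.8483,1.4749)

θ=72°: 4.40 5.53
θ=306°: 3.49 0.18
θ=332°: 4.85 1.47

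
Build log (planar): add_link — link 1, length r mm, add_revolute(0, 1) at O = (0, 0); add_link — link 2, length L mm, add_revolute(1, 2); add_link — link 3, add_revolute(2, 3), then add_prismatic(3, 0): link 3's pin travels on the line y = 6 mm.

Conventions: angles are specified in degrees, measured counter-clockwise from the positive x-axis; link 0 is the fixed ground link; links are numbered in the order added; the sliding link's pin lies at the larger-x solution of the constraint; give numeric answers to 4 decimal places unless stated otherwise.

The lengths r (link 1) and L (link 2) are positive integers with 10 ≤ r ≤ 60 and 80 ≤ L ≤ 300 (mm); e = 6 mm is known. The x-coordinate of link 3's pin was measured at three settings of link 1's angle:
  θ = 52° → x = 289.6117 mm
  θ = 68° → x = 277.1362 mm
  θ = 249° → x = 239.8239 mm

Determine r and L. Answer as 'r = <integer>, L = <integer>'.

constraint per measurement: (x − r cos θ)² + (r sin θ − e)² = L²
subtracting the θ₁ and θ₂ equations cancels the r² and L² terms:
r = (x₁² − x₂²) / (2[(x₁cos θ₁ + e sin θ₁) − (x₂cos θ₂ + e sin θ₂)]) = 48.0000 → r = 48
L² = (x₁ − r cos θ₁)² + (r sin θ₁ − e)² = 68643.9770 → L = 262.0000 → L = 262
check at θ₃=249°: x = 239.8239 (printed 239.8239) ✓

r = 48, L = 262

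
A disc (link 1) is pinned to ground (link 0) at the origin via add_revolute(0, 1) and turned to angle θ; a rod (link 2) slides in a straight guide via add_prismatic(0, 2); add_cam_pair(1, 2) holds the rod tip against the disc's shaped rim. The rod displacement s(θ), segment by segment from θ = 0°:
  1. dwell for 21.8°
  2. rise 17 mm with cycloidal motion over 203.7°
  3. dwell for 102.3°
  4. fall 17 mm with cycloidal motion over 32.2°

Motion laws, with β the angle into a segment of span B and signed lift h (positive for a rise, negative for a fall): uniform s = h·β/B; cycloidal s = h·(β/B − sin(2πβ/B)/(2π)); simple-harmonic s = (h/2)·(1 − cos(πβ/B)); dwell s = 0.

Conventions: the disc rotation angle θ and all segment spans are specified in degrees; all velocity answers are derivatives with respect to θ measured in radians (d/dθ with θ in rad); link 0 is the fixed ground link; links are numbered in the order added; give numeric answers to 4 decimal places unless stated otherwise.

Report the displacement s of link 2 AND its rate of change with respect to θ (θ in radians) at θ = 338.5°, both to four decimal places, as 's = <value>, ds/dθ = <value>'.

segment 1 (0° to 21.8°, dwell): s unchanged at 0.0000
segment 2 (21.8° to 225.5°, cycloidal, h = 17) is passed completely: s = 0.0000 + (17) = 17.0000
segment 3 (225.5° to 327.8°, dwell): s unchanged at 17.0000
θ = 338.5° falls in segment 4 (327.8° to 360°, cycloidal, h = -17): β = 338.5 − 327.8 = 10.7°, B = 32.2°; Δs = -17·(0.3323 − sin(2π·0.3323)/(2π)) = -3.2972; s = 17.0000 − 3.2972 = 13.7028
velocity in seg [327.8°–360°] (cycloidal), θ in radians: β = 10.7° = 0.1868 rad, B = 32.2° = 0.5620 rad; ds/dθ = (h/B)(1 − cos(2πβ/B)) = ((-17)/0.5620)(1 − cos(2π·0.3323)) = -45.203276 mm/rad

s = 13.7028, ds/dθ = -45.2033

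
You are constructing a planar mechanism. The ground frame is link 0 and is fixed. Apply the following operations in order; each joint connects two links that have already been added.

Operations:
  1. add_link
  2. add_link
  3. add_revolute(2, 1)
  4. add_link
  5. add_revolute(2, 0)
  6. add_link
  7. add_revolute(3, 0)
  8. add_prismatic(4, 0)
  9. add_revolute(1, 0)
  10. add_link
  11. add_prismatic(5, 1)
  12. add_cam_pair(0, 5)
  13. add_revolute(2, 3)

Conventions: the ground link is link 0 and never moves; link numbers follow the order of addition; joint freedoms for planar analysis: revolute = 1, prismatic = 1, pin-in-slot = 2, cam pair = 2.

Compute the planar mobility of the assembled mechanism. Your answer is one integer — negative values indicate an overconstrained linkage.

(L,J1,J2)=(1,0,0); link0 fixed
link1: (2,0,0)
link2: (3,0,0)
R 2-1 [J1]: (3,1,0)
link3: (4,1,0)
R 2-0 [J1]: (4,2,0)
link4: (5,2,0)
R 3-0 [J1]: (5,3,0)
P 4-0 [J1]: (5,4,0)
R 1-0 [J1]: (5,5,0)
link5: (6,5,0)
P 5-1 [J1]: (6,6,0)
C 0-5 [J2]: (6,6,1)
R 2-3 [J1]: (6,7,1)
Grübler: 3·5 − 2·7 − 1 = 0

M = 0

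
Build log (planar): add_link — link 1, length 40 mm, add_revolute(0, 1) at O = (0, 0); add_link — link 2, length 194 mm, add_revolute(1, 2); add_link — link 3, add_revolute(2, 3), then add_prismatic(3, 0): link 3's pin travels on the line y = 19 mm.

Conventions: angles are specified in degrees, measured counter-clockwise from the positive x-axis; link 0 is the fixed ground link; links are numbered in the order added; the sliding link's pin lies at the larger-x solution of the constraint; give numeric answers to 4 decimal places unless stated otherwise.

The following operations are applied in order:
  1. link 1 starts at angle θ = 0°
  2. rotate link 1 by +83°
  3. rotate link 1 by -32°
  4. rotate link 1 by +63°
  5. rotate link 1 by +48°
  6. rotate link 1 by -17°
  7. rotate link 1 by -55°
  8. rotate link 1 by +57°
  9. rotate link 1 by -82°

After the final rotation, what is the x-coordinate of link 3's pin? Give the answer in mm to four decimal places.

geometry: r = 40 mm, L = 194 mm, e = 19 mm; θ starts at 0°
rotate link 1 by +83°: θ ← 0° +83° = 83°
rotate link 1 by -32°: θ ← 83° -32° = 51°
rotate link 1 by +63°: θ ← 51° +63° = 114°
rotate link 1 by +48°: θ ← 114° +48° = 162°
rotate link 1 by -17°: θ ← 162° -17° = 145°
rotate link 1 by -55°: θ ← 145° -55° = 90°
rotate link 1 by +57°: θ ← 90° +57° = 147°
rotate link 1 by -82°: θ ← 147° -82° = 65°
crank pin P = (r cos θ, r sin θ) = (16.904730, 36.252311)
h = r sin θ − e = 36.252311 − 19 = 17.252311
x = r cos θ + √(L² − h²) = 16.904730 + 193.231358 = 210.136089

210.1361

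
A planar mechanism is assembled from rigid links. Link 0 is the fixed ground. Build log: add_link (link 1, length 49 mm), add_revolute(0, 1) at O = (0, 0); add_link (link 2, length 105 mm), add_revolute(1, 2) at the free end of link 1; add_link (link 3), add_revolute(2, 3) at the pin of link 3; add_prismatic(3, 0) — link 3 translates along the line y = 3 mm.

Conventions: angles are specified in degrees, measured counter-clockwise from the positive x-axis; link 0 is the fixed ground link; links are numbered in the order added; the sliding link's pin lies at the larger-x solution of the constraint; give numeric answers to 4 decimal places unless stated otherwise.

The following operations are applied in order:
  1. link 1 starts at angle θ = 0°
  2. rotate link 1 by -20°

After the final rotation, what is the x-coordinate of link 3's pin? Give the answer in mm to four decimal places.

geometry: r = 49 mm, L = 105 mm, e = 3 mm; θ starts at 0°
rotate link 1 by -20°: θ ← 0° -20° = -20°
crank pin P = (r cos θ, r sin θ) = (46.044938, -16.758987)
h = r sin θ − e = -16.758987 − 3 = -19.758987
x = r cos θ + √(L² − h²) = 46.044938 + 103.124112 = 149.169050

149.1691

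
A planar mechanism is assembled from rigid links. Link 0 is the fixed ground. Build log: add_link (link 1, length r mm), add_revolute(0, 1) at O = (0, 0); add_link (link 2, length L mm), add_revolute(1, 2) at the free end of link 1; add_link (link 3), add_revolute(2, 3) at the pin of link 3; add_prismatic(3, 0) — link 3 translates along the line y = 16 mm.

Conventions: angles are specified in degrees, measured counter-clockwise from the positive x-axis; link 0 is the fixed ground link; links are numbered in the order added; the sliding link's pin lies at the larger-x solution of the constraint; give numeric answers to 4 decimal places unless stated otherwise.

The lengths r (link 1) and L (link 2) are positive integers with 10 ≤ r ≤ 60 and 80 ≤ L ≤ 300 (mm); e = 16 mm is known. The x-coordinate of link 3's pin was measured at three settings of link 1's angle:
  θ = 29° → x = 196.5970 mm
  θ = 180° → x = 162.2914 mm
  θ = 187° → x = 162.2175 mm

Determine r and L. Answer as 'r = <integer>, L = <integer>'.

constraint per measurement: (x − r cos θ)² + (r sin θ − e)² = L²
subtracting the θ₁ and θ₂ equations cancels the r² and L² terms:
r = (x₁² − x₂²) / (2[(x₁cos θ₁ + e sin θ₁) − (x₂cos θ₂ + e sin θ₂)]) = 18.0000 → r = 18
L² = (x₁ − r cos θ₁)² + (r sin θ₁ − e)² = 32761.0161 → L = 181.0000 → L = 181
check at θ₃=187°: x = 162.2175 (printed 162.2175) ✓

r = 18, L = 181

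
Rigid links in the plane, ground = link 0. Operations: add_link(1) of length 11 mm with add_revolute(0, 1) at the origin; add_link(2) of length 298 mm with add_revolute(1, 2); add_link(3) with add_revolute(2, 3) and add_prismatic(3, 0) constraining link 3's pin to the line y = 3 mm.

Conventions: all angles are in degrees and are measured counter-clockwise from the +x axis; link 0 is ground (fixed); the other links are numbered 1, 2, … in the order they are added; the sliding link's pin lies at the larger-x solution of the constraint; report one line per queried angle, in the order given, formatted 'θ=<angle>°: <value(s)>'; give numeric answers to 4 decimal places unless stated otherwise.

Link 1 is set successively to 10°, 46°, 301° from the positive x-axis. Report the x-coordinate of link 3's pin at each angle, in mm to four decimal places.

geometry: r = 11 mm, L = 298 mm, e = 3 mm
θ=10°: crank pin P = (r cos θ, r sin θ) = (10.832885, 1.910130)
θ=10°: h = r sin θ − e = 1.910130 − 3 = -1.089870
θ=10°: x = r cos θ + √(L² − h²) = 10.832885 + 297.998007 = 308.830892
θ=46°: crank pin P = (r cos θ, r sin θ) = (7.641242, 7.912738)
θ=46°: h = r sin θ − e = 7.912738 − 3 = 4.912738
θ=46°: x = r cos θ + √(L² − h²) = 7.641242 + 297.959502 = 305.600744
θ=301°: crank pin P = (r cos θ, r sin θ) = (5.665419, -9.428840)
θ=301°: h = r sin θ − e = -9.428840 − 3 = -12.428840
θ=301°: x = r cos θ + √(L² − h²) = 5.665419 + 297.740699 = 303.406118

θ=10°: 308.8309
θ=46°: 305.6007
θ=301°: 303.4061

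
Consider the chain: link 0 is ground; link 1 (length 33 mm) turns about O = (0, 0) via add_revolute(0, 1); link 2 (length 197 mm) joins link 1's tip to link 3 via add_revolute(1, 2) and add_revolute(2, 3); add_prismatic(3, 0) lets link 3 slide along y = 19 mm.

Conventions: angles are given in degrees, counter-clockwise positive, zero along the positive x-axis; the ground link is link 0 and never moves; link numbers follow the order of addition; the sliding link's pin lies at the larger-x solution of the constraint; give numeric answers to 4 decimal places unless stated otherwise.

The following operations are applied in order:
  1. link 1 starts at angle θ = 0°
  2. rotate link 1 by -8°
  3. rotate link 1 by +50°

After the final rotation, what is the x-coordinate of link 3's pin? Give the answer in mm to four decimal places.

geometry: r = 33 mm, L = 197 mm, e = 19 mm; θ starts at 0°
rotate link 1 by -8°: θ ← 0° -8° = -8°
rotate link 1 by +50°: θ ← -8° +50° = 42°
crank pin P = (r cos θ, r sin θ) = (24.523779, 22.081310)
h = r sin θ − e = 22.081310 − 19 = 3.081310
x = r cos θ + √(L² − h²) = 24.523779 + 196.975901 = 221.499680

221.4997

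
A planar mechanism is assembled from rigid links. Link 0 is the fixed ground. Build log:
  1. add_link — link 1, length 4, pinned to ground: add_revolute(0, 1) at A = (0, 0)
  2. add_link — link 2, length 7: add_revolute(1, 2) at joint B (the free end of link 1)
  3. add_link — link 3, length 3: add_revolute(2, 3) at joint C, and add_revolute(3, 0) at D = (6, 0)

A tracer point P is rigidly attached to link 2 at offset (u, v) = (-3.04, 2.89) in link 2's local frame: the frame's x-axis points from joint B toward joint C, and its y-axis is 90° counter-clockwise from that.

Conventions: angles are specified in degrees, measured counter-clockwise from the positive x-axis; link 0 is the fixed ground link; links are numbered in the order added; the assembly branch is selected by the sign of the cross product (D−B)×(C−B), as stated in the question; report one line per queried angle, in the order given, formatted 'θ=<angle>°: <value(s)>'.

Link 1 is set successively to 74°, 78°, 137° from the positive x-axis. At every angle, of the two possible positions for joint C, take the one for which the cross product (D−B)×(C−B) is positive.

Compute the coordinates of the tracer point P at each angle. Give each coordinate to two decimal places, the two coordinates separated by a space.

A=(0,0), D=(6.00,0)
θ=74°: B = A + 4.00·(cos74°, sin74°) = (1.1025, 3.8450)
θ=74°: |BD| = 6.2265
θ=74°: circle(B,7.00) ∩ circle(D,3.00): a=6.3253, h=2.9984
θ=74°:   candidates: C₊=(7.9293,2.2973) cross=18.669; C₋=(4.2261,-2.4194) cross=-18.669
θ=74°:   branch + wants cross > 0 → take C=(7.9293,2.2973) (cross=18.669)
θ=74°: ex = (C−B)/|BC| = (0.9753,-0.2211); ey = (0.2211,0.9753)
θ=74°: P = B + -3.04·ex + 2.89·ey = (-1.2232,7.3357)
θ=78°: B = A + 4.00·(cos78°, sin78°) = (0.8316, 3.9126)
θ=78°: |BD| = 6.4823
θ=78°: circle(B,7.00) ∩ circle(D,3.00): a=6.3265, h=2.9960
θ=78°:   candidates: C₊=(7.6841,2.4827) cross=19.421; C₋=(4.0675,-2.2946) cross=-19.421
θ=78°:   branch + wants cross > 0 → take C=(7.6841,2.4827) (cross=19.421)
θ=78°: ex = (C−B)/|BC| = (0.9789,-0.2043); ey = (0.2043,0.9789)
θ=78°: P = B + -3.04·ex + 2.89·ey = (-1.5539,7.3626)
θ=137°: B = A + 4.00·(cos137°, sin137°) = (-2.9254, 2.7280)
θ=137°: |BD| = 9.3330
θ=137°: circle(B,7.00) ∩ circle(D,3.00): a=6.8094, h=1.6222
θ=137°:   candidates: C₊=(4.0608,2.2890) cross=15.140; C₋=(3.1125,-0.8137) cross=-15.140
θ=137°:   branch + wants cross > 0 → take C=(4.0608,2.2890) (cross=15.140)
θ=137°: ex = (C−B)/|BC| = (0.9980,-0.0627); ey = (0.0627,0.9980)
θ=137°: P = B + -3.04·ex + 2.89·ey = (-5.7782,5.8030)

θ=74°: -1.22 7.34
θ=78°: -1.55 7.36
θ=137°: -5.78 5.80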